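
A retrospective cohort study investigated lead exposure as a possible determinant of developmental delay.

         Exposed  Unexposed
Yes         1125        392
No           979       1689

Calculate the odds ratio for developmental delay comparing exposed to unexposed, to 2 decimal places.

Reading the table with exposure as columns: a = 1125 (Exposed, case), b = 979 (Exposed, non-case), c = 392 (Unexposed, case), d = 1689.
OR = (a·d)/(b·c) = (1125 × 1689) / (979 × 392) = 1900125 / 383768 = 4.95123
The odds of developmental delay are about 4.95 times as high in the exposed group.

4.95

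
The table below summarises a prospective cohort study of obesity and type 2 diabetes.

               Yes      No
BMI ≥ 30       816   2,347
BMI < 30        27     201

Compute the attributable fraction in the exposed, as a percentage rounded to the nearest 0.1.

Cells: a = 816, b = 2347, c = 27, d = 201.
Risk in exposed = 816/3163 = 0.25798; risk in unexposed = 27/228 = 0.11842.
RR = 0.25798/0.11842 = 2.17852
AR% = (RR − 1)/RR × 100 = (2.17852 − 1)/2.17852 × 100 = 54.0973%

54.1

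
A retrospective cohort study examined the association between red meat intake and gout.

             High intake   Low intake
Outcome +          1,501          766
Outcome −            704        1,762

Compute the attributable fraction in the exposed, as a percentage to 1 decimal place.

55.5

Reading the table with exposure as columns: a = 1501 (High intake, case), b = 704 (High intake, non-case), c = 766 (Low intake, case), d = 1762.
Risk in exposed = 1501/2205 = 0.68073; risk in unexposed = 766/2528 = 0.30301.
RR = 0.68073/0.30301 = 2.24657
AR% = (RR − 1)/RR × 100 = (2.24657 − 1)/2.24657 × 100 = 55.4877%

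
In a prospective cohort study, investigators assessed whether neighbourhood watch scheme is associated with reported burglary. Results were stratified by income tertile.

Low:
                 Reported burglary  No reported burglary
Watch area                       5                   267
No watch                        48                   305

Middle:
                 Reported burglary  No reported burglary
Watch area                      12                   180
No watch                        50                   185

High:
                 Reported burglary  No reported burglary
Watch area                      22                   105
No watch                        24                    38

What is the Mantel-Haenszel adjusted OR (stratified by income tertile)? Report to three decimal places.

0.220

OR_MH = Σ(aᵢdᵢ/nᵢ) / Σ(bᵢcᵢ/nᵢ), where nᵢ is the stratum total.
Stratum 1 (Low): n = 625; a·d/n = 5·305/625 = 2.4400; b·c/n = 267·48/625 = 20.5056
Stratum 2 (Middle): n = 427; a·d/n = 12·185/427 = 5.1991; b·c/n = 180·50/427 = 21.0773
Stratum 3 (High): n = 189; a·d/n = 22·38/189 = 4.4233; b·c/n = 105·24/189 = 13.3333
OR_MH = (2.4400 + 5.1991 + 4.4233) / (20.5056 + 21.0773 + 13.3333) = 12.0623 / 54.9162 = 0.21965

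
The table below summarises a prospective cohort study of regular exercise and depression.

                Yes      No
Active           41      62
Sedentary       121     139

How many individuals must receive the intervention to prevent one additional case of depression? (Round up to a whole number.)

15

Risk in treated group = 41/103 = 0.39806; risk in control = 121/260 = 0.46538.
Absolute risk reduction = 0.46538 − 0.39806 = 0.06733
NNT = 1 / ARR = 1 / 0.06733 = 14.853 → round up → 15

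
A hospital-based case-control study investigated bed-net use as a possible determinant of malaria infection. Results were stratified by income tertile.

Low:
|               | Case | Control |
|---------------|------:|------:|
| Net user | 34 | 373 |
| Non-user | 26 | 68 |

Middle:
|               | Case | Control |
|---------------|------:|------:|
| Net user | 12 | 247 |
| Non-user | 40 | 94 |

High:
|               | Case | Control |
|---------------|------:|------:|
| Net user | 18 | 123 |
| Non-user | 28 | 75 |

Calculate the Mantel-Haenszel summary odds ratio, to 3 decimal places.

0.222

OR_MH = Σ(aᵢdᵢ/nᵢ) / Σ(bᵢcᵢ/nᵢ), where nᵢ is the stratum total.
Stratum 1 (Low): n = 501; a·d/n = 34·68/501 = 4.6148; b·c/n = 373·26/501 = 19.3573
Stratum 2 (Middle): n = 393; a·d/n = 12·94/393 = 2.8702; b·c/n = 247·40/393 = 25.1399
Stratum 3 (High): n = 244; a·d/n = 18·75/244 = 5.5328; b·c/n = 123·28/244 = 14.1148
OR_MH = (4.6148 + 2.8702 + 5.5328) / (19.3573 + 25.1399 + 14.1148) = 13.0178 / 58.6120 = 0.22210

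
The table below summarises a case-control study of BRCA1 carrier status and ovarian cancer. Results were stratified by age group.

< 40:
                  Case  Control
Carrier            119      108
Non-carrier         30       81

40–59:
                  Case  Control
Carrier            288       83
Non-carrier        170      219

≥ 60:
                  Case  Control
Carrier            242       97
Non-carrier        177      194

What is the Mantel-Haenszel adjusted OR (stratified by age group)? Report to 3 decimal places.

3.394

OR_MH = Σ(aᵢdᵢ/nᵢ) / Σ(bᵢcᵢ/nᵢ), where nᵢ is the stratum total.
Stratum 1 (< 40): n = 338; a·d/n = 119·81/338 = 28.5178; b·c/n = 108·30/338 = 9.5858
Stratum 2 (40–59): n = 760; a·d/n = 288·219/760 = 82.9895; b·c/n = 83·170/760 = 18.5658
Stratum 3 (≥ 60): n = 710; a·d/n = 242·194/710 = 66.1239; b·c/n = 97·177/710 = 24.1817
OR_MH = (28.5178 + 82.9895 + 66.1239) / (9.5858 + 18.5658 + 24.1817) = 177.6312 / 52.3333 = 3.39423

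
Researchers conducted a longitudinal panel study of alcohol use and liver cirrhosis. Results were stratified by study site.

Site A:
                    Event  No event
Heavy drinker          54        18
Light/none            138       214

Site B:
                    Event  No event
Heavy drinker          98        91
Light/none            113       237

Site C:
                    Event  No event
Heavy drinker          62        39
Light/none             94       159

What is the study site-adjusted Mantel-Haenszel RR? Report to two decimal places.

RR_MH = Σ(aᵢ·n₀ᵢ/nᵢ) / Σ(cᵢ·n₁ᵢ/nᵢ), with n₁ᵢ = aᵢ+bᵢ (exposed), n₀ᵢ = cᵢ+dᵢ (unexposed), nᵢ = n₁ᵢ+n₀ᵢ.
Stratum 1 (Site A): n₁ = 72, n₀ = 352, n = 424; a·n₀/n = 54·352/424 = 44.8302; c·n₁/n = 138·72/424 = 23.4340
Stratum 2 (Site B): n₁ = 189, n₀ = 350, n = 539; a·n₀/n = 98·350/539 = 63.6364; c·n₁/n = 113·189/539 = 39.6234
Stratum 3 (Site C): n₁ = 101, n₀ = 253, n = 354; a·n₀/n = 62·253/354 = 44.3107; c·n₁/n = 94·101/354 = 26.8192
RR_MH = (44.8302 + 63.6364 + 44.3107) / (23.4340 + 39.6234 + 26.8192) = 152.7773 / 89.8765 = 1.69986

1.70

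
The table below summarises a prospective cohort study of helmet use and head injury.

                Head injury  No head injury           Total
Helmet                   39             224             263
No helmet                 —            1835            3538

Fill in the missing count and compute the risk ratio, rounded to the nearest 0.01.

The missing cell is in the unexposed row: 3538 − 1835 = 1703.
So a = 39, b = 224, c = 1703, d = 1835.
RR = [a/(a+b)] / [c/(c+d)] = (39/263) / (1703/3538) = 0.14829/0.48135 = 0.30807

0.31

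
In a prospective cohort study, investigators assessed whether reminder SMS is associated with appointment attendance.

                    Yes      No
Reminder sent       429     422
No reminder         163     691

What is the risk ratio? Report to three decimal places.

2.641

Cells: a = 429, b = 422, c = 163, d = 691.
Risk in exposed = 429/851 = 0.50411; risk in unexposed = 163/854 = 0.19087.
RR = 0.50411 / 0.19087 = 2.64118
The risk among the exposed is 2.64 times that among the unexposed.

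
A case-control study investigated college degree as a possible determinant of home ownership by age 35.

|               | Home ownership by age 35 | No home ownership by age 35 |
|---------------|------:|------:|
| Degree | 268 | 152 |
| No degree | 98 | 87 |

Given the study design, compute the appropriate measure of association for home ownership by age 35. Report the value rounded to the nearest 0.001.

Cells: a = 268, b = 152, c = 98, d = 87.
This is a case-control study: participants were sampled on outcome status, so risks in the source population cannot be estimated directly — relative risk is not valid here. The odds ratio is the appropriate measure.
OR = (a·d)/(b·c) = (268 × 87) / (152 × 98) = 23316 / 14896 = 1.56525

1.565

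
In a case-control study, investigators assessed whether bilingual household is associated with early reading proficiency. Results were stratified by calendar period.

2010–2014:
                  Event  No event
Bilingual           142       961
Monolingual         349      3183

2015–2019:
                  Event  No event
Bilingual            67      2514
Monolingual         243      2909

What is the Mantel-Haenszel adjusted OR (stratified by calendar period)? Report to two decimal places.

0.74

OR_MH = Σ(aᵢdᵢ/nᵢ) / Σ(bᵢcᵢ/nᵢ), where nᵢ is the stratum total.
Stratum 1 (2010–2014): n = 4635; a·d/n = 142·3183/4635 = 97.5159; b·c/n = 961·349/4635 = 72.3601
Stratum 2 (2015–2019): n = 5733; a·d/n = 67·2909/5733 = 33.9967; b·c/n = 2514·243/5733 = 106.5589
OR_MH = (97.5159 + 33.9967) / (72.3601 + 106.5589) = 131.5125 / 178.9190 = 0.73504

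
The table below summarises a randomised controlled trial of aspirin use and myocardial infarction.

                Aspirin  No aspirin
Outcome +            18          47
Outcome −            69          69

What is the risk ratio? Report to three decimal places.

Reading the table with exposure as columns: a = 18 (Aspirin, case), b = 69 (Aspirin, non-case), c = 47 (No aspirin, case), d = 69.
Risk in exposed = 18/87 = 0.20690; risk in unexposed = 47/116 = 0.40517.
RR = 0.20690 / 0.40517 = 0.51064
The risk is 49% lower among the exposed than among the unexposed.

0.511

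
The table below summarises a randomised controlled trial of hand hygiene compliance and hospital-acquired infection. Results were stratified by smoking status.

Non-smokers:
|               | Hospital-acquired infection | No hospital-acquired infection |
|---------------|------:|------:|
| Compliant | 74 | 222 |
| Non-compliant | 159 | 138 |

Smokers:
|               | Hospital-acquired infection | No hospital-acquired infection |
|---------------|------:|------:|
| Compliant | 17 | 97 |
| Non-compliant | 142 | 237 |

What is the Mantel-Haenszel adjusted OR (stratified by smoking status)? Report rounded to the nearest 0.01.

OR_MH = Σ(aᵢdᵢ/nᵢ) / Σ(bᵢcᵢ/nᵢ), where nᵢ is the stratum total.
Stratum 1 (Non-smokers): n = 593; a·d/n = 74·138/593 = 17.2209; b·c/n = 222·159/593 = 59.5245
Stratum 2 (Smokers): n = 493; a·d/n = 17·237/493 = 8.1724; b·c/n = 97·142/493 = 27.9391
OR_MH = (17.2209 + 8.1724) / (59.5245 + 27.9391) = 25.3933 / 87.4636 = 0.29033

0.29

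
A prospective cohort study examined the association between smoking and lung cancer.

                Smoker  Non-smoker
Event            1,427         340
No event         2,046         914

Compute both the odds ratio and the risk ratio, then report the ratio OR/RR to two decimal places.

Reading the table with exposure as columns: a = 1427 (Smoker, case), b = 2046 (Smoker, non-case), c = 340 (Non-smoker, case), d = 914.
OR = (1427·914)/(2046·340) = 1304278/695640 = 1.87493
Risk in exposed = 1427/3473 = 0.41088; risk in unexposed = 340/1254 = 0.27113; RR = 1.51544
OR/RR = 1.87493 / 1.51544 = 1.23722
The outcome is not rare, so the OR lies further from 1 than the RR.

1.24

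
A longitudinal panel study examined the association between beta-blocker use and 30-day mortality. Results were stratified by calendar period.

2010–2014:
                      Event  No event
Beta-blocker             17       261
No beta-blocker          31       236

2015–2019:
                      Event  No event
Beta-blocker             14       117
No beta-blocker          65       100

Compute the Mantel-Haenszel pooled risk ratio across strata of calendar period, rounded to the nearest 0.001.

0.362

RR_MH = Σ(aᵢ·n₀ᵢ/nᵢ) / Σ(cᵢ·n₁ᵢ/nᵢ), with n₁ᵢ = aᵢ+bᵢ (exposed), n₀ᵢ = cᵢ+dᵢ (unexposed), nᵢ = n₁ᵢ+n₀ᵢ.
Stratum 1 (2010–2014): n₁ = 278, n₀ = 267, n = 545; a·n₀/n = 17·267/545 = 8.3284; c·n₁/n = 31·278/545 = 15.8128
Stratum 2 (2015–2019): n₁ = 131, n₀ = 165, n = 296; a·n₀/n = 14·165/296 = 7.8041; c·n₁/n = 65·131/296 = 28.7669
RR_MH = (8.3284 + 7.8041) / (15.8128 + 28.7669) = 16.1325 / 44.5797 = 0.36188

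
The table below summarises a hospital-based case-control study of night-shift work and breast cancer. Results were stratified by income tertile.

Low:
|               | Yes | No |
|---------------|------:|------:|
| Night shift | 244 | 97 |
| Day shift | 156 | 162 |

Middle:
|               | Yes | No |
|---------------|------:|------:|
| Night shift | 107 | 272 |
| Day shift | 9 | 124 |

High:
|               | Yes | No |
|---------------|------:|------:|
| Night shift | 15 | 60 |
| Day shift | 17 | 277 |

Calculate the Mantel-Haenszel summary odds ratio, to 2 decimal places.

OR_MH = Σ(aᵢdᵢ/nᵢ) / Σ(bᵢcᵢ/nᵢ), where nᵢ is the stratum total.
Stratum 1 (Low): n = 659; a·d/n = 244·162/659 = 59.9818; b·c/n = 97·156/659 = 22.9621
Stratum 2 (Middle): n = 512; a·d/n = 107·124/512 = 25.9141; b·c/n = 272·9/512 = 4.7812
Stratum 3 (High): n = 369; a·d/n = 15·277/369 = 11.2602; b·c/n = 60·17/369 = 2.7642
OR_MH = (59.9818 + 25.9141 + 11.2602) / (22.9621 + 4.7812 + 2.7642) = 97.1560 / 30.5075 = 3.18466

3.18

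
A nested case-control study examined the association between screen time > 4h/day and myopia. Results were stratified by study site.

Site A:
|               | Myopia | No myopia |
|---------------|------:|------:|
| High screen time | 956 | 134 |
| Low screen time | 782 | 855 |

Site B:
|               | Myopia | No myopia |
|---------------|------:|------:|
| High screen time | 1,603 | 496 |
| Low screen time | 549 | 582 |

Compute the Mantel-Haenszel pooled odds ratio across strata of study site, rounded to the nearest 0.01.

OR_MH = Σ(aᵢdᵢ/nᵢ) / Σ(bᵢcᵢ/nᵢ), where nᵢ is the stratum total.
Stratum 1 (Site A): n = 2727; a·d/n = 956·855/2727 = 299.7360; b·c/n = 134·782/2727 = 38.4261
Stratum 2 (Site B): n = 3230; a·d/n = 1603·582/3230 = 288.8378; b·c/n = 496·549/3230 = 84.3046
OR_MH = (299.7360 + 288.8378) / (38.4261 + 84.3046) = 588.5737 / 122.7308 = 4.79565

4.80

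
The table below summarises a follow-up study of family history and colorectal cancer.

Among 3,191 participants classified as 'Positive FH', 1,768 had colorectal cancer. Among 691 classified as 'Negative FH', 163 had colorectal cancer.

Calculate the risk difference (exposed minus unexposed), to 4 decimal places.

From the description: a = 1768, b = 1423, c = 163, d = 528.
Risk in exposed = 1768/3191 = 0.554058; risk in unexposed = 163/691 = 0.235890.
Risk difference = 0.554058 − 0.235890 = 0.318168

0.3182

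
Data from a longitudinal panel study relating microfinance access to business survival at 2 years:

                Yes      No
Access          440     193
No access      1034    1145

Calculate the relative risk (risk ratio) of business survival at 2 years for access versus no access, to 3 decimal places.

1.465

Cells: a = 440, b = 193, c = 1034, d = 1145.
Risk in exposed = 440/633 = 0.69510; risk in unexposed = 1034/2179 = 0.47453.
RR = 0.69510 / 0.47453 = 1.46482
The risk among the exposed is 1.46 times that among the unexposed.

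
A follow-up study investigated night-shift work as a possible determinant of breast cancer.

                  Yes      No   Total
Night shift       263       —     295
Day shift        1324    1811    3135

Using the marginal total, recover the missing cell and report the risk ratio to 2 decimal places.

2.11

The missing cell is in the exposed row: 295 − 263 = 32.
So a = 263, b = 32, c = 1324, d = 1811.
RR = [a/(a+b)] / [c/(c+d)] = (263/295) / (1324/3135) = 0.89153/0.42233 = 2.11098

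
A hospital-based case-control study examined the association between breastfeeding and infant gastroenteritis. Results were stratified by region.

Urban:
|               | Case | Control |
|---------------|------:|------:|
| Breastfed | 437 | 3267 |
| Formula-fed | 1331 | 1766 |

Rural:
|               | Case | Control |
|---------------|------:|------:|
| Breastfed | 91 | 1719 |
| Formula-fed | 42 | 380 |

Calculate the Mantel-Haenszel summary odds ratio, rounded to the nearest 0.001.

OR_MH = Σ(aᵢdᵢ/nᵢ) / Σ(bᵢcᵢ/nᵢ), where nᵢ is the stratum total.
Stratum 1 (Urban): n = 6801; a·d/n = 437·1766/6801 = 113.4748; b·c/n = 3267·1331/6801 = 639.3732
Stratum 2 (Rural): n = 2232; a·d/n = 91·380/2232 = 15.4928; b·c/n = 1719·42/2232 = 32.3468
OR_MH = (113.4748 + 15.4928) / (639.3732 + 32.3468) = 128.9676 / 671.7200 = 0.19200

0.192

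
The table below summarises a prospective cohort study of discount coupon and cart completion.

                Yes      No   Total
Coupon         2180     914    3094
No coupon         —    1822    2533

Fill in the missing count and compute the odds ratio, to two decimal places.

6.11

The missing cell is in the unexposed row: 2533 − 1822 = 711.
So a = 2180, b = 914, c = 711, d = 1822.
OR = (a·d)/(b·c) = (2180 × 1822) / (914 × 711) = 3971960 / 649854 = 6.11208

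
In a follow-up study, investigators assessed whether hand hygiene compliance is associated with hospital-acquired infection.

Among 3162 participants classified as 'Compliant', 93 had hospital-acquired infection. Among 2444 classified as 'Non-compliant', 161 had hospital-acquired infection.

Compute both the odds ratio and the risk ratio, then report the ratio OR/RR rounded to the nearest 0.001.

From the description: a = 93, b = 3069, c = 161, d = 2283.
OR = (93·2283)/(3069·161) = 212319/494109 = 0.42970
Risk in exposed = 93/3162 = 0.02941; risk in unexposed = 161/2444 = 0.06588; RR = 0.44647
OR/RR = 0.42970 / 0.44647 = 0.96243
The outcome is rare in both groups, so OR ≈ RR (ratio near 1).

0.962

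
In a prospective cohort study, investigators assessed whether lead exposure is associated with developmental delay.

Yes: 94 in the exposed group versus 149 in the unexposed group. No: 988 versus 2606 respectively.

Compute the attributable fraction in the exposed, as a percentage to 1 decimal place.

From the description: a = 94, b = 988, c = 149, d = 2606.
Risk in exposed = 94/1082 = 0.08688; risk in unexposed = 149/2755 = 0.05408.
RR = 0.08688/0.05408 = 1.60633
AR% = (RR − 1)/RR × 100 = (1.60633 − 1)/1.60633 × 100 = 37.7465%

37.7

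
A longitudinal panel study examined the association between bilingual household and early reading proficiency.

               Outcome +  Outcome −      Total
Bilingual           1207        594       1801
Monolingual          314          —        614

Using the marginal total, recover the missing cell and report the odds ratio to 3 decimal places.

1.941

The missing cell is in the unexposed row: 614 − 314 = 300.
So a = 1207, b = 594, c = 314, d = 300.
OR = (a·d)/(b·c) = (1207 × 300) / (594 × 314) = 362100 / 186516 = 1.94139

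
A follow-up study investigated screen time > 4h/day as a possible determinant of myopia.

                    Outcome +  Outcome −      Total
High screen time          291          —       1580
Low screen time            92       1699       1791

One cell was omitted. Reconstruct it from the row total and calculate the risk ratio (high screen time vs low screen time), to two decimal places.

3.59

The missing cell is in the exposed row: 1580 − 291 = 1289.
So a = 291, b = 1289, c = 92, d = 1699.
RR = [a/(a+b)] / [c/(c+d)] = (291/1580) / (92/1791) = 0.18418/0.05137 = 3.58545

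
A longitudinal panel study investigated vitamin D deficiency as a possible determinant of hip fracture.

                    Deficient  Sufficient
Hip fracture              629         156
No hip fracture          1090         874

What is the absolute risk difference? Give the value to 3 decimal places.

0.214

Reading the table with exposure as columns: a = 629 (Deficient, case), b = 1090 (Deficient, non-case), c = 156 (Sufficient, case), d = 874.
Risk in exposed = 629/1719 = 0.365910; risk in unexposed = 156/1030 = 0.151456.
Risk difference = 0.365910 − 0.151456 = 0.214454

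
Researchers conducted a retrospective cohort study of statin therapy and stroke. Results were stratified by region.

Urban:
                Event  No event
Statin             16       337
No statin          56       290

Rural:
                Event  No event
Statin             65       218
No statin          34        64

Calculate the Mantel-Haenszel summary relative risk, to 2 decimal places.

RR_MH = Σ(aᵢ·n₀ᵢ/nᵢ) / Σ(cᵢ·n₁ᵢ/nᵢ), with n₁ᵢ = aᵢ+bᵢ (exposed), n₀ᵢ = cᵢ+dᵢ (unexposed), nᵢ = n₁ᵢ+n₀ᵢ.
Stratum 1 (Urban): n₁ = 353, n₀ = 346, n = 699; a·n₀/n = 16·346/699 = 7.9199; c·n₁/n = 56·353/699 = 28.2804
Stratum 2 (Rural): n₁ = 283, n₀ = 98, n = 381; a·n₀/n = 65·98/381 = 16.7192; c·n₁/n = 34·283/381 = 25.2546
RR_MH = (7.9199 + 16.7192) / (28.2804 + 25.2546) = 24.6390 / 53.5350 = 0.46024

0.46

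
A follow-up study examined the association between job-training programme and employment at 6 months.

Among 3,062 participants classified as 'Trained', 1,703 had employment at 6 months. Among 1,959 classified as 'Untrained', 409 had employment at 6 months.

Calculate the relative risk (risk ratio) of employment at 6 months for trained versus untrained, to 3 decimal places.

2.664

From the description: a = 1703, b = 1359, c = 409, d = 1550.
Risk in exposed = 1703/3062 = 0.55617; risk in unexposed = 409/1959 = 0.20878.
RR = 0.55617 / 0.20878 = 2.66392
The risk among the exposed is 2.66 times that among the unexposed.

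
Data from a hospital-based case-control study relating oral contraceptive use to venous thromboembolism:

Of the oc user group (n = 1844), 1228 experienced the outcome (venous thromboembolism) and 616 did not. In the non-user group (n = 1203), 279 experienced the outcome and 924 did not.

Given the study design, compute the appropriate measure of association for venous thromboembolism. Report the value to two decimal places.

From the description: a = 1228, b = 616, c = 279, d = 924.
This is a hospital-based case-control study: participants were sampled on outcome status, so risks in the source population cannot be estimated directly — relative risk is not valid here. The odds ratio is the appropriate measure.
OR = (a·d)/(b·c) = (1228 × 924) / (616 × 279) = 1134672 / 171864 = 6.60215

6.60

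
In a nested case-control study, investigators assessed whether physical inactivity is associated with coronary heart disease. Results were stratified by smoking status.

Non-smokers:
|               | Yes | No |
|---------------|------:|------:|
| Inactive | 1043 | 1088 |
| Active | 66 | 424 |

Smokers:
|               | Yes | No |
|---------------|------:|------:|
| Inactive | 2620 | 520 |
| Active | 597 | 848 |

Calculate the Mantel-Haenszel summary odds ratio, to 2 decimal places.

6.87

OR_MH = Σ(aᵢdᵢ/nᵢ) / Σ(bᵢcᵢ/nᵢ), where nᵢ is the stratum total.
Stratum 1 (Non-smokers): n = 2621; a·d/n = 1043·424/2621 = 168.7264; b·c/n = 1088·66/2621 = 27.3972
Stratum 2 (Smokers): n = 4585; a·d/n = 2620·848/4585 = 484.5714; b·c/n = 520·597/4585 = 67.7077
OR_MH = (168.7264 + 484.5714) / (27.3972 + 67.7077) = 653.2979 / 95.1049 = 6.86923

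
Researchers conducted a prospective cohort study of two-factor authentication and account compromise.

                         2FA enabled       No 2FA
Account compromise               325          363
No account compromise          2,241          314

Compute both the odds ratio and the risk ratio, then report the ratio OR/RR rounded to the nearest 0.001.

Reading the table with exposure as columns: a = 325 (2FA enabled, case), b = 2241 (2FA enabled, non-case), c = 363 (No 2FA, case), d = 314.
OR = (325·314)/(2241·363) = 102050/813483 = 0.12545
Risk in exposed = 325/2566 = 0.12666; risk in unexposed = 363/677 = 0.53619; RR = 0.23622
OR/RR = 0.12545 / 0.23622 = 0.53107
The outcome is not rare, so the OR lies further from 1 than the RR.

0.531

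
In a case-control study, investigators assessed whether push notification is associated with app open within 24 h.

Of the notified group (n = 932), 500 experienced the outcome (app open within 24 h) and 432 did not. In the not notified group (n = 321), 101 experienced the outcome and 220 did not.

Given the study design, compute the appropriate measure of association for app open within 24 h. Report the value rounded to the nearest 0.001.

From the description: a = 500, b = 432, c = 101, d = 220.
This is a case-control study: participants were sampled on outcome status, so risks in the source population cannot be estimated directly — relative risk is not valid here. The odds ratio is the appropriate measure.
OR = (a·d)/(b·c) = (500 × 220) / (432 × 101) = 110000 / 43632 = 2.52109

2.521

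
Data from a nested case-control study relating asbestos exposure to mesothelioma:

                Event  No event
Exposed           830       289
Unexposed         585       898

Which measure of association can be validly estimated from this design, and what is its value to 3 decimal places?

4.409

Cells: a = 830, b = 289, c = 585, d = 898.
This is a nested case-control study: participants were sampled on outcome status, so risks in the source population cannot be estimated directly — relative risk is not valid here. The odds ratio is the appropriate measure.
OR = (a·d)/(b·c) = (830 × 898) / (289 × 585) = 745340 / 169065 = 4.40860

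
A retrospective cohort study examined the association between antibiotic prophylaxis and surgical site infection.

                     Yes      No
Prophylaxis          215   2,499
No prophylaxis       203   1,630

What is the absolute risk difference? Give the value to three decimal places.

-0.032

Cells: a = 215, b = 2499, c = 203, d = 1630.
Risk in exposed = 215/2714 = 0.079219; risk in unexposed = 203/1833 = 0.110747.
Risk difference = 0.079219 − 0.110747 = -0.031529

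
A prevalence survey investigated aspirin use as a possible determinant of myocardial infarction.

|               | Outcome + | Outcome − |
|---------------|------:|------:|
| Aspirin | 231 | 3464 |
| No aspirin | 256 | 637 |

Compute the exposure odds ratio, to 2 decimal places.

Cells: a = 231, b = 3464, c = 256, d = 637.
OR = (a·d)/(b·c) = (231 × 637) / (3464 × 256) = 147147 / 886784 = 0.16593
Exposure is associated with lower odds of myocardial infarction (OR = 0.17 < 1).

0.17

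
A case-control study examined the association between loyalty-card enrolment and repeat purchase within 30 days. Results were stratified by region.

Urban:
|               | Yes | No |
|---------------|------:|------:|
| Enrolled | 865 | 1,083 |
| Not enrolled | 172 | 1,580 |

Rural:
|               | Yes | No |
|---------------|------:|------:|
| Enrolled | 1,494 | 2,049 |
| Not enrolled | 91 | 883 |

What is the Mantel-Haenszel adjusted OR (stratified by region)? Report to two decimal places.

OR_MH = Σ(aᵢdᵢ/nᵢ) / Σ(bᵢcᵢ/nᵢ), where nᵢ is the stratum total.
Stratum 1 (Urban): n = 3700; a·d/n = 865·1580/3700 = 369.3784; b·c/n = 1083·172/3700 = 50.3449
Stratum 2 (Rural): n = 4517; a·d/n = 1494·883/4517 = 292.0527; b·c/n = 2049·91/4517 = 41.2794
OR_MH = (369.3784 + 292.0527) / (50.3449 + 41.2794) = 661.4311 / 91.6243 = 7.21895

7.22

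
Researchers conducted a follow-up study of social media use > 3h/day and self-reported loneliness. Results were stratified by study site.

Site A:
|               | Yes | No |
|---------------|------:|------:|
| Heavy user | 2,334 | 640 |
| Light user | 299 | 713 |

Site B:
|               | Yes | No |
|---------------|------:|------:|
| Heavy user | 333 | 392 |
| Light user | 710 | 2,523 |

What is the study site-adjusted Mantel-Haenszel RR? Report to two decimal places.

RR_MH = Σ(aᵢ·n₀ᵢ/nᵢ) / Σ(cᵢ·n₁ᵢ/nᵢ), with n₁ᵢ = aᵢ+bᵢ (exposed), n₀ᵢ = cᵢ+dᵢ (unexposed), nᵢ = n₁ᵢ+n₀ᵢ.
Stratum 1 (Site A): n₁ = 2974, n₀ = 1012, n = 3986; a·n₀/n = 2334·1012/3986 = 592.5760; c·n₁/n = 299·2974/3986 = 223.0873
Stratum 2 (Site B): n₁ = 725, n₀ = 3233, n = 3958; a·n₀/n = 333·3233/3958 = 272.0033; c·n₁/n = 710·725/3958 = 130.0531
RR_MH = (592.5760 + 272.0033) / (223.0873 + 130.0531) = 864.5793 / 353.1404 = 2.44826

2.45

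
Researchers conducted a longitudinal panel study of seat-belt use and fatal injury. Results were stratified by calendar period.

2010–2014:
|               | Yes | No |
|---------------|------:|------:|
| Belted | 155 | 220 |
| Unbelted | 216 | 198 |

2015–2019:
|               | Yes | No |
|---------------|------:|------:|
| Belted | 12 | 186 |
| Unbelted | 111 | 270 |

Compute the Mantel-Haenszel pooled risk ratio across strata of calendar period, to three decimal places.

0.635

RR_MH = Σ(aᵢ·n₀ᵢ/nᵢ) / Σ(cᵢ·n₁ᵢ/nᵢ), with n₁ᵢ = aᵢ+bᵢ (exposed), n₀ᵢ = cᵢ+dᵢ (unexposed), nᵢ = n₁ᵢ+n₀ᵢ.
Stratum 1 (2010–2014): n₁ = 375, n₀ = 414, n = 789; a·n₀/n = 155·414/789 = 81.3308; c·n₁/n = 216·375/789 = 102.6616
Stratum 2 (2015–2019): n₁ = 198, n₀ = 381, n = 579; a·n₀/n = 12·381/579 = 7.8964; c·n₁/n = 111·198/579 = 37.9585
RR_MH = (81.3308 + 7.8964) / (102.6616 + 37.9585) = 89.2272 / 140.6201 = 0.63453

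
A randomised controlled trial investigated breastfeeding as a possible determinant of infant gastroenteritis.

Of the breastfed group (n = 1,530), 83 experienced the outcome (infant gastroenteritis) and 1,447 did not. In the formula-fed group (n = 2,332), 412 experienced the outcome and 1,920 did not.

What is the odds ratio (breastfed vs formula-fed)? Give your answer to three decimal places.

From the description: a = 83, b = 1447, c = 412, d = 1920.
OR = (a·d)/(b·c) = (83 × 1920) / (1447 × 412) = 159360 / 596164 = 0.26731
Exposure is associated with lower odds of infant gastroenteritis (OR = 0.27 < 1).

0.267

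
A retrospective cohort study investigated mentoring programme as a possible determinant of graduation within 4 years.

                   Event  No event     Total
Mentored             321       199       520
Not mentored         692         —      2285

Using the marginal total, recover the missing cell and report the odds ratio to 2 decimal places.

The missing cell is in the unexposed row: 2285 − 692 = 1593.
So a = 321, b = 199, c = 692, d = 1593.
OR = (a·d)/(b·c) = (321 × 1593) / (199 × 692) = 511353 / 137708 = 3.71331

3.71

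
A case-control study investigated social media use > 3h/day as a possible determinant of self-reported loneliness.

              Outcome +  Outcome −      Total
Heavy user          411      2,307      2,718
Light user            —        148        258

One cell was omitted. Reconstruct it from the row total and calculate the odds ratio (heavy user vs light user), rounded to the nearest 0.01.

The missing cell is in the unexposed row: 258 − 148 = 110.
So a = 411, b = 2307, c = 110, d = 148.
OR = (a·d)/(b·c) = (411 × 148) / (2307 × 110) = 60828 / 253770 = 0.23970

0.24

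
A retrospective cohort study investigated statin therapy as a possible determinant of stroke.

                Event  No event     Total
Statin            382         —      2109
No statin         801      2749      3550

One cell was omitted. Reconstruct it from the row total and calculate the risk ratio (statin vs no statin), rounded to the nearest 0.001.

0.803

The missing cell is in the exposed row: 2109 − 382 = 1727.
So a = 382, b = 1727, c = 801, d = 2749.
RR = [a/(a+b)] / [c/(c+d)] = (382/2109) / (801/3550) = 0.18113/0.22563 = 0.80275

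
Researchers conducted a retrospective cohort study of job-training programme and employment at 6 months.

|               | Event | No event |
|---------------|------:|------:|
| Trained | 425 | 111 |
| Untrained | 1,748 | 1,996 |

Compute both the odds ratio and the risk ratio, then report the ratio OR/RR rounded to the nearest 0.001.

2.574

Cells: a = 425, b = 111, c = 1748, d = 1996.
OR = (425·1996)/(111·1748) = 848300/194028 = 4.37205
Risk in exposed = 425/536 = 0.79291; risk in unexposed = 1748/3744 = 0.46688; RR = 1.69832
OR/RR = 4.37205 / 1.69832 = 2.57434
The outcome is not rare, so the OR lies further from 1 than the RR.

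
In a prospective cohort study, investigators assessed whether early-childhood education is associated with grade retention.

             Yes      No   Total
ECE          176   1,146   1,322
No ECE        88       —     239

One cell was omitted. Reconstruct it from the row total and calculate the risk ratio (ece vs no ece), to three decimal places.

The missing cell is in the unexposed row: 239 − 88 = 151.
So a = 176, b = 1146, c = 88, d = 151.
RR = [a/(a+b)] / [c/(c+d)] = (176/1322) / (88/239) = 0.13313/0.36820 = 0.36157

0.362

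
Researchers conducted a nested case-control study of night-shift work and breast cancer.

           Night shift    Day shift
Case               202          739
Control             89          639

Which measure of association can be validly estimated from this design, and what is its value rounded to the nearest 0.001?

1.963

Reading the table with exposure as columns: a = 202 (Night shift, case), b = 89 (Night shift, non-case), c = 739 (Day shift, case), d = 639.
This is a nested case-control study: participants were sampled on outcome status, so risks in the source population cannot be estimated directly — relative risk is not valid here. The odds ratio is the appropriate measure.
OR = (a·d)/(b·c) = (202 × 639) / (89 × 739) = 129078 / 65771 = 1.96254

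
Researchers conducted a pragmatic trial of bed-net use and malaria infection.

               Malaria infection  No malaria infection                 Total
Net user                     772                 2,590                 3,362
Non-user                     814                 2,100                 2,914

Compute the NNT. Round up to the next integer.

21

Risk in treated group = 772/3362 = 0.22963; risk in control = 814/2914 = 0.27934.
Absolute risk reduction = 0.27934 − 0.22963 = 0.04972
NNT = 1 / ARR = 1 / 0.04972 = 20.114 → round up → 21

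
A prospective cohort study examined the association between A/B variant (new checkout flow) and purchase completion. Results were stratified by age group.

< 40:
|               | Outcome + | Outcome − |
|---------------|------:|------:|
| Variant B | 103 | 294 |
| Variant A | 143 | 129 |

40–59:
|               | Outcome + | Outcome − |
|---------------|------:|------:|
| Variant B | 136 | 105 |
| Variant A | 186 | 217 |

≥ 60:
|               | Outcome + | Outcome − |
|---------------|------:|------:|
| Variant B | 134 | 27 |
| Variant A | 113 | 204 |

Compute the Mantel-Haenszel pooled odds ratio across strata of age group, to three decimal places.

OR_MH = Σ(aᵢdᵢ/nᵢ) / Σ(bᵢcᵢ/nᵢ), where nᵢ is the stratum total.
Stratum 1 (< 40): n = 669; a·d/n = 103·129/669 = 19.8610; b·c/n = 294·143/669 = 62.8430
Stratum 2 (40–59): n = 644; a·d/n = 136·217/644 = 45.8261; b·c/n = 105·186/644 = 30.3261
Stratum 3 (≥ 60): n = 478; a·d/n = 134·204/478 = 57.1883; b·c/n = 27·113/478 = 6.3828
OR_MH = (19.8610 + 45.8261 + 57.1883) / (62.8430 + 30.3261 + 6.3828) = 122.8754 / 99.5520 = 1.23428

1.234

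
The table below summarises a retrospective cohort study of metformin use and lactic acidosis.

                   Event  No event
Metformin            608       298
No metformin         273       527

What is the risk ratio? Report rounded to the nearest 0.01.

1.97

Cells: a = 608, b = 298, c = 273, d = 527.
Risk in exposed = 608/906 = 0.67108; risk in unexposed = 273/800 = 0.34125.
RR = 0.67108 / 0.34125 = 1.96654
The risk among the exposed is 1.97 times that among the unexposed.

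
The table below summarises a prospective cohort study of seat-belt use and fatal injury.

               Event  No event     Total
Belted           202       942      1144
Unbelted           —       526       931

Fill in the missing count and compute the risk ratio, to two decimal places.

The missing cell is in the unexposed row: 931 − 526 = 405.
So a = 202, b = 942, c = 405, d = 526.
RR = [a/(a+b)] / [c/(c+d)] = (202/1144) / (405/931) = 0.17657/0.43502 = 0.40590

0.41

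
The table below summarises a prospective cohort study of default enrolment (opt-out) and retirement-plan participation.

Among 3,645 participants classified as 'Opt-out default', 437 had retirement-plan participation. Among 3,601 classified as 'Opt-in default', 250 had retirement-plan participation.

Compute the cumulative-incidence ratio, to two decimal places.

1.73

From the description: a = 437, b = 3208, c = 250, d = 3351.
Risk in exposed = 437/3645 = 0.11989; risk in unexposed = 250/3601 = 0.06943.
RR = 0.11989 / 0.06943 = 1.72690
The risk among the exposed is 1.73 times that among the unexposed.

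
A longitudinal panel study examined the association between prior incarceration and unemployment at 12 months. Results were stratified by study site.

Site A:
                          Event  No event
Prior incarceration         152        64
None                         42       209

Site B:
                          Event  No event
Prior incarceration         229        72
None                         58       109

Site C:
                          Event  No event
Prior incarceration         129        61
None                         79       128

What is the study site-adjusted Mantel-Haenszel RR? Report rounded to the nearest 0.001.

RR_MH = Σ(aᵢ·n₀ᵢ/nᵢ) / Σ(cᵢ·n₁ᵢ/nᵢ), with n₁ᵢ = aᵢ+bᵢ (exposed), n₀ᵢ = cᵢ+dᵢ (unexposed), nᵢ = n₁ᵢ+n₀ᵢ.
Stratum 1 (Site A): n₁ = 216, n₀ = 251, n = 467; a·n₀/n = 152·251/467 = 81.6959; c·n₁/n = 42·216/467 = 19.4261
Stratum 2 (Site B): n₁ = 301, n₀ = 167, n = 468; a·n₀/n = 229·167/468 = 81.7158; c·n₁/n = 58·301/468 = 37.3034
Stratum 3 (Site C): n₁ = 190, n₀ = 207, n = 397; a·n₀/n = 129·207/397 = 67.2620; c·n₁/n = 79·190/397 = 37.8086
RR_MH = (81.6959 + 81.7158 + 67.2620) / (19.4261 + 37.3034 + 37.8086) = 230.6737 / 94.5381 = 2.44001

2.440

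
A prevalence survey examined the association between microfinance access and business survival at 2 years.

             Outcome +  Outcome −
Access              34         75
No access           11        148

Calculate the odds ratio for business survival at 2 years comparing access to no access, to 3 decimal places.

6.099

Cells: a = 34, b = 75, c = 11, d = 148.
OR = (a·d)/(b·c) = (34 × 148) / (75 × 11) = 5032 / 825 = 6.09939
The odds of business survival at 2 years are about 6.10 times as high in the access group.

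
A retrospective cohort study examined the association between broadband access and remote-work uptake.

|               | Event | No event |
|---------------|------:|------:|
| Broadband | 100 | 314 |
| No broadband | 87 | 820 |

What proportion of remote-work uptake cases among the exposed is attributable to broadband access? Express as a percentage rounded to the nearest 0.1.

60.3

Cells: a = 100, b = 314, c = 87, d = 820.
Risk in exposed = 100/414 = 0.24155; risk in unexposed = 87/907 = 0.09592.
RR = 0.24155/0.09592 = 2.51819
AR% = (RR − 1)/RR × 100 = (2.51819 − 1)/2.51819 × 100 = 60.2889%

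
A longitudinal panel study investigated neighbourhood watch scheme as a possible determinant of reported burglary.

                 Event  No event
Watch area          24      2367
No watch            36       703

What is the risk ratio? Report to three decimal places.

0.206

Cells: a = 24, b = 2367, c = 36, d = 703.
Risk in exposed = 24/2391 = 0.01004; risk in unexposed = 36/739 = 0.04871.
RR = 0.01004 / 0.04871 = 0.20605
The risk is 79% lower among the exposed than among the unexposed.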